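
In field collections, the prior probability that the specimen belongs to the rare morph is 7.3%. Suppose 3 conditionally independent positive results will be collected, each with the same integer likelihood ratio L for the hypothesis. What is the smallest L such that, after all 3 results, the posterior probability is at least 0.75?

4

Prior odds = 0.073/0.927 = 73/927.
Target odds = 0.75/0.25 = 3.
Need L³ ≥ 3 ÷ (73/927) = 2781/73.
3³ = 27 < 2781/73 ≤ 64 = 4³, so L = 4.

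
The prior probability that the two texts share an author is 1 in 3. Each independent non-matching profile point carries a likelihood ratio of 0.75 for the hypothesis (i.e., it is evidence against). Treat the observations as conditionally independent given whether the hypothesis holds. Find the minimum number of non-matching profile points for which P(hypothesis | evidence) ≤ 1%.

14

Prior odds = (1/3)/(2/3) = 0.5.
Likelihood ratio per non-matching profile point = 0.75.
Target odds: 0.01 ÷ 0.99 = 1/99.
Need 0.5 × 0.75ⁿ ≤ 1/99, i.e. 0.75ⁿ ≤ 2/99.
0.75¹³ = 1594323/67108864 is still above 2/99 but 0.75¹⁴ = 4782969/268435456 is at or below it, so n = 14.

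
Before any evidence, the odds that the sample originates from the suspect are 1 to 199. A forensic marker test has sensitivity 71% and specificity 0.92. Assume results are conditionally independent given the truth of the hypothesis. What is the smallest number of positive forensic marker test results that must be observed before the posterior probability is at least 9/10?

4

Prior odds = 1/199.
False-positive rate = 1 − 0.92 = 0.08; likelihood ratio of a positive = 0.71/0.08 = 8.875.
Target posterior odds = 0.9/0.1 = 9.
Need (1/199) × 8.875ⁿ ≥ 9, i.e. 8.875ⁿ ≥ 1791.
8.875³ = 357911/512 falls short of 1791 but 8.875⁴ = 25411681/4096 reaches it, so n = 4.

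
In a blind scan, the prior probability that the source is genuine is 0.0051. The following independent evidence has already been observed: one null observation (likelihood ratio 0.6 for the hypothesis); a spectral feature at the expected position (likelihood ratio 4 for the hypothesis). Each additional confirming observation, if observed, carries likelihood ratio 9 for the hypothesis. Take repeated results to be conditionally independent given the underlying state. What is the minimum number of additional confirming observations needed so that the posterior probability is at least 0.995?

Prior odds = 0.0051/0.9949 = 51/9949.
Combined Bayes factor of the evidence already in hand = 0.6 × 4 = 2.4.
Odds after that evidence = (51/9949) × 2.4 = 612/49745.
Target odds = 0.995/0.005 = 199.
Need 9ⁿ ≥ 199 ÷ (612/49745) = 9899255/612.
9⁴ = 6561 falls short of 9899255/612 but 9⁵ = 59049 reaches it, so n = 5.

5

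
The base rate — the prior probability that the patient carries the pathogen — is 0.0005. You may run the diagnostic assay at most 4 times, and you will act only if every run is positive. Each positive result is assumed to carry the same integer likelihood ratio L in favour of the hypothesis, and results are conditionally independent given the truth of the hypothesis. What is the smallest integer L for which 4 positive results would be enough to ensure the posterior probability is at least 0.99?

22

Prior odds = 0.0005/0.9995 = 1/1999.
Target odds = 0.99/0.01 = 99.
Need L⁴ ≥ 99 ÷ (1/1999) = 197901.
21⁴ = 194481 < 197901 ≤ 234256 = 22⁴, so L = 22.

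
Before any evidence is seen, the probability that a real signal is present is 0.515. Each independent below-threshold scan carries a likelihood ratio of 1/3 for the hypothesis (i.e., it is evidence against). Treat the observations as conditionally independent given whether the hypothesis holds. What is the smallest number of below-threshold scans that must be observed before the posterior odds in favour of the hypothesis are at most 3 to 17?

2

Prior odds = 0.515/0.485 = 103/97.
Likelihood ratio per below-threshold scan = 1/3.
Target odds = 3/17.
Require (1/3)ⁿ ≤ 3/17 ÷ (103/97) = 291/1751.
(1/3)¹ = 1/3 is still above 291/1751 but (1/3)² = 1/9 is at or below it, so n = 2.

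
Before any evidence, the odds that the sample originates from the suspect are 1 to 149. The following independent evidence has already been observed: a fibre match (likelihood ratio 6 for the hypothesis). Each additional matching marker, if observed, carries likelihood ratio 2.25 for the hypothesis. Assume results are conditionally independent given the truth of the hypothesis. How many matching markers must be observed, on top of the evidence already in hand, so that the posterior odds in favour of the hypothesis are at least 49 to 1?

Prior odds = 1/149.
Bayes factor of the evidence already in hand = 6.
Odds after that evidence = (1/149) × 6 = 6/149.
Target odds = 49.
Need 2.25ⁿ ≥ 49 ÷ (6/149) = 7301/6.
2.25⁸ = 43046721/65536 falls short of 7301/6 but 2.25⁹ = 387420489/262144 reaches it, so n = 9.

9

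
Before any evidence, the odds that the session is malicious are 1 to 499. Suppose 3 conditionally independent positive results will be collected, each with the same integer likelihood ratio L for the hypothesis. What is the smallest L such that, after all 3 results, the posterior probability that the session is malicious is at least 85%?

Prior odds = 1/499.
Target odds = 0.85/0.15 = 17/3.
Need L³ ≥ 17/3 ÷ (1/499) = 8483/3.
14³ = 2744 < 8483/3 ≤ 3375 = 15³, so L = 15.

15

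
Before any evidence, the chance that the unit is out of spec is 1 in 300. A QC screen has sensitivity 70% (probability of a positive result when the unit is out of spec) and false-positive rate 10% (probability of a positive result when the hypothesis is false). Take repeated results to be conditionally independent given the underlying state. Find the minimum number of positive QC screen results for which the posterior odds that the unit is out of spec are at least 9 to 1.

Prior odds: (1/300) ÷ (299/300) = 1/299.
Likelihood ratio of a positive result = 0.7/0.1 = 7.
Target odds = 9.
Need (1/299) × 7ⁿ ≥ 9, i.e. 7ⁿ ≥ 2691.
7⁴ = 2401 falls short of 2691 but 7⁵ = 16807 reaches it, so n = 5.

5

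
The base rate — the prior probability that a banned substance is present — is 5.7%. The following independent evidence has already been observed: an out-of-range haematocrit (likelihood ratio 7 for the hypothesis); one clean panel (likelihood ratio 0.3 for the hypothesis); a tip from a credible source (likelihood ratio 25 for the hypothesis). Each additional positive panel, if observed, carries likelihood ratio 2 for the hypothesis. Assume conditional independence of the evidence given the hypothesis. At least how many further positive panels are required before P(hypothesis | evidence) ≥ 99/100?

5

Prior odds = 0.057/0.943 = 57/943.
Combined Bayes factor of the evidence already in hand = 7 × 0.3 × 25 = 52.5.
Odds after that evidence = (57/943) × 52.5 = 5985/1886.
Target odds = 0.99/0.01 = 99.
Need 2ⁿ ≥ 99 ÷ (5985/1886) = 20746/665.
2⁴ = 16 falls short of 20746/665 but 2⁵ = 32 reaches it, so n = 5.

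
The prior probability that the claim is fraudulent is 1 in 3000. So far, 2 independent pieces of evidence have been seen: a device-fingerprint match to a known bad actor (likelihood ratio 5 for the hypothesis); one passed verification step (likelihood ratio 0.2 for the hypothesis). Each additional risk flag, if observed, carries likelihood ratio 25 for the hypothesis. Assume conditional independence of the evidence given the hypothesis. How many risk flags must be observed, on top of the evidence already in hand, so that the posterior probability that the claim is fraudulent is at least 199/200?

Prior odds = (1/3000)/(2999/3000) = 1/2999.
Combined Bayes factor of the evidence already in hand = 5 × 0.2 = 1.
Odds after that evidence = (1/2999) × 1 = 1/2999.
Target odds = 0.995/0.005 = 199.
Need 25ⁿ ≥ 199 ÷ (1/2999) = 596801.
25⁴ = 390625 falls short of 596801 but 25⁵ = 9765625 reaches it, so n = 5.

5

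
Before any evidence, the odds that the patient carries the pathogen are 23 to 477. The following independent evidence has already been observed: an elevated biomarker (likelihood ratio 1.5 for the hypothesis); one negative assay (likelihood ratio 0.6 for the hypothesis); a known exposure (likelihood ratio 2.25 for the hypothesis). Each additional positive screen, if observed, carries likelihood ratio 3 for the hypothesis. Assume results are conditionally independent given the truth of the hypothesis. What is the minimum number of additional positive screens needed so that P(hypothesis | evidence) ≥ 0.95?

5

Prior odds = 23/477.
Combined Bayes factor of the evidence already in hand = 1.5 × 0.6 × 2.25 = 2.025.
Odds after that evidence = (23/477) × 2.025 = 207/2120.
Target odds = 0.95/0.05 = 19.
Need 3ⁿ ≥ 19 ÷ (207/2120) = 40280/207.
3⁴ = 81 falls short of 40280/207 but 3⁵ = 243 reaches it, so n = 5.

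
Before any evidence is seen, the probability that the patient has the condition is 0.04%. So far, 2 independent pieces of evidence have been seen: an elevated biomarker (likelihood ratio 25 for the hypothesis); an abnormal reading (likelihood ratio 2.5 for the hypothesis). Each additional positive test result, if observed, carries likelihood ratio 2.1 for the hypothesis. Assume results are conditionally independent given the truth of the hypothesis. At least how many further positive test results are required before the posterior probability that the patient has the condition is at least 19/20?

Prior odds = 0.0004/0.9996 = 1/2499.
Combined Bayes factor of the evidence already in hand = 25 × 2.5 = 62.5.
Odds after that evidence = (1/2499) × 62.5 = 125/4998.
Target odds = 0.95/0.05 = 19.
Need 2.1ⁿ ≥ 19 ÷ (125/4998) = 759.696.
2.1⁸ ≈378.229 falls short of 759.696 but 2.1⁹ ≈794.28 reaches it, so n = 9.

9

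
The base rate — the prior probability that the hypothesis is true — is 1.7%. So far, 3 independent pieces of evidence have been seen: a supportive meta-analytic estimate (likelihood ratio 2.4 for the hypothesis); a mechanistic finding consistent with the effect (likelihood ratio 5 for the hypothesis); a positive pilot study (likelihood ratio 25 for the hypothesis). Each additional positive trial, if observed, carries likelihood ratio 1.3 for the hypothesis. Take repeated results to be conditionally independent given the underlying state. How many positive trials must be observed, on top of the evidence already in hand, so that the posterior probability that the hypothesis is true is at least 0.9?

Prior odds = 0.017/0.983 = 17/983.
Combined Bayes factor of the evidence already in hand = 2.4 × 5 × 25 = 300.
Odds after that evidence = (17/983) × 300 = 5100/983.
Target odds = 0.9/0.1 = 9.
Need 1.3ⁿ ≥ 9 ÷ (5100/983) = 2949/1700.
1.3² = 1.69 falls short of 2949/1700 but 1.3³ = 2.197 reaches it, so n = 3.

3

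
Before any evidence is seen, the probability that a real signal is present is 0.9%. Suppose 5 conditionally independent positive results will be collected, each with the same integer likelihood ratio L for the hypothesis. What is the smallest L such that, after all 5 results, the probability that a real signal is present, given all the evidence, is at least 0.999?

Prior odds = 0.009/0.991 = 9/991.
Target odds = 0.999/0.001 = 999.
Need L⁵ ≥ 999 ÷ (9/991) = 110001.
10⁵ = 100000 < 110001 ≤ 161051 = 11⁵, so L = 11.

11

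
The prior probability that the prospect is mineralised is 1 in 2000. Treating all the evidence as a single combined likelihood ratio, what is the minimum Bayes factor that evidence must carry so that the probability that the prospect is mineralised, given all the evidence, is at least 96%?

47976

Prior odds = 0.0005/0.9995 = 1/1999.
Target odds = 0.96/0.04 = 24.
Required Bayes factor = 24 ÷ (1/1999) = 47976.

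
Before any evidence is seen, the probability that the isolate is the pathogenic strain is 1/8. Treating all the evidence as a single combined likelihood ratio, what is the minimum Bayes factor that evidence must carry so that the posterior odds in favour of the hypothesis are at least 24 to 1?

168

Prior odds = 0.125/0.875 = 1/7.
Target odds = 24.
Required Bayes factor = 24 ÷ (1/7) = 168.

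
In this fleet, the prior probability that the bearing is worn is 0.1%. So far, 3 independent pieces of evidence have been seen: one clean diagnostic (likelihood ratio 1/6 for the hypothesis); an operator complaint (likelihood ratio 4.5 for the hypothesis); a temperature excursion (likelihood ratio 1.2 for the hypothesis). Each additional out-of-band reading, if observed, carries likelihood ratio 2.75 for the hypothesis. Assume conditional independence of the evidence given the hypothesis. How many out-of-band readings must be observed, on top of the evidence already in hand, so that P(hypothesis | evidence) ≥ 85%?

Prior odds = 0.001/0.999 = 1/999.
Combined Bayes factor of the evidence already in hand = (1/6) × 4.5 × 1.2 = 0.9.
Odds after that evidence = (1/999) × 0.9 = 1/1110.
Target odds = 0.85/0.15 = 17/3.
Need 2.75ⁿ ≥ 17/3 ÷ (1/1110) = 6290.
2.75⁸ = 214358881/65536 falls short of 6290 but 2.75⁹ ≈8994.86 reaches it, so n = 9.

9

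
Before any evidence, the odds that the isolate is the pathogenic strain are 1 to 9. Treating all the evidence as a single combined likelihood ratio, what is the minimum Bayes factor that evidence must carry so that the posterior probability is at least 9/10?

Prior odds = 1/9.
Target odds = 0.9/0.1 = 9.
Required Bayes factor = 9 ÷ (1/9) = 81.

81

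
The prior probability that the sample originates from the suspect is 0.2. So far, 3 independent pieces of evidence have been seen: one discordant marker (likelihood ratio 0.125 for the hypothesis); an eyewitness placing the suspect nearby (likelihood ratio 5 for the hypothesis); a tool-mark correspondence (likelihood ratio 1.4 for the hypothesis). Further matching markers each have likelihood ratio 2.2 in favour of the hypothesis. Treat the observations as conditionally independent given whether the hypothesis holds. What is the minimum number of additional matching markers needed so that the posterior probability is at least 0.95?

Prior odds = 0.2/0.8 = 0.25.
Combined Bayes factor of the evidence already in hand = 0.125 × 5 × 1.4 = 0.875.
Odds after that evidence = 0.25 × 0.875 = 0.21875.
Target odds = 0.95/0.05 = 19.
Need 2.2ⁿ ≥ 19 ÷ 0.21875 = 608/7.
2.2⁵ = 51.53632 falls short of 608/7 but 2.2⁶ = 1771561/15625 reaches it, so n = 6.

6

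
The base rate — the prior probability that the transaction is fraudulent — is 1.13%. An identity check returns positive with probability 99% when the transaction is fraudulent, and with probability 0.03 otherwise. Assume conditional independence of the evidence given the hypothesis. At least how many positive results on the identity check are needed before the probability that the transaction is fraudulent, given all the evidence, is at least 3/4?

Prior odds = 0.0113/0.9887 = 113/9887.
Likelihood ratio of a positive result = 0.99/0.03 = 33.
Target odds: 0.75 ÷ 0.25 = 3.
Need (113/9887) × 33ⁿ ≥ 3, i.e. 33ⁿ ≥ 29661/113.
33¹ = 33 falls short of 29661/113 but 33² = 1089 reaches it, so n = 2.

2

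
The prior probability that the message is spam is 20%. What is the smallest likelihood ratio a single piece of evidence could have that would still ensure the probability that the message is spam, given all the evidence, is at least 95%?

76

Prior odds = 0.2/0.8 = 0.25.
Target odds = 0.95/0.05 = 19.
Required Bayes factor = 19 ÷ 0.25 = 76.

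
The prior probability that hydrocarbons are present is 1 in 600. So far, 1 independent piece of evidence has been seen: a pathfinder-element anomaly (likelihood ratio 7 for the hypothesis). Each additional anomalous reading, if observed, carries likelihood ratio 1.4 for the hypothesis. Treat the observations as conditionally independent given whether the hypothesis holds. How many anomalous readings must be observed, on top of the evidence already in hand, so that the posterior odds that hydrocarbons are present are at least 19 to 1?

Prior odds = (1/600)/(599/600) = 1/599.
Bayes factor of the evidence already in hand = 7.
Odds after that evidence = (1/599) × 7 = 7/599.
Target odds = 19.
Need 1.4ⁿ ≥ 19 ÷ (7/599) = 11381/7.
1.4²¹ ≈1171.36 falls short of 11381/7 but 1.4²² ≈1639.9 reaches it, so n = 22.

22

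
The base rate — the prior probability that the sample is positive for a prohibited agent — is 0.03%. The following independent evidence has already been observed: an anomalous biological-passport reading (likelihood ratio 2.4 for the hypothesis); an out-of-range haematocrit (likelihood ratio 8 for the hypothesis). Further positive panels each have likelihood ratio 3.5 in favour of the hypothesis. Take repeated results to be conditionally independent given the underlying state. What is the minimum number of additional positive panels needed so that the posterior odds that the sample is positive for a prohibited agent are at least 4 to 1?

6

Prior odds = 0.0003/0.9997 = 3/9997.
Combined Bayes factor of the evidence already in hand = 2.4 × 8 = 19.2.
Odds after that evidence = (3/9997) × 19.2 = 288/49985.
Target odds = 4.
Need 3.5ⁿ ≥ 4 ÷ (288/49985) = 49985/72.
3.5⁵ = 525.21875 falls short of 49985/72 but 3.5⁶ = 1838.265625 reaches it, so n = 6.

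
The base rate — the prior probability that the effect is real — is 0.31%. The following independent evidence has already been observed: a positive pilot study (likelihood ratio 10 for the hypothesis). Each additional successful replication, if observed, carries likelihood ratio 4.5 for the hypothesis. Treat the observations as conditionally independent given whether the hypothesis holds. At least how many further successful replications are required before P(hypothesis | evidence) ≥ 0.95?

5

Prior odds = 0.0031/0.9969 = 31/9969.
Bayes factor of the evidence already in hand = 10.
Odds after that evidence = (31/9969) × 10 = 310/9969.
Target odds = 0.95/0.05 = 19.
Need 4.5ⁿ ≥ 19 ÷ (310/9969) = 189411/310.
4.5⁴ = 410.0625 falls short of 189411/310 but 4.5⁵ = 1845.28125 reaches it, so n = 5.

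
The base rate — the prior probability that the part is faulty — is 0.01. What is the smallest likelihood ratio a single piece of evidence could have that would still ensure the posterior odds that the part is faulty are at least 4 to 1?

396

Prior odds = 0.01/0.99 = 1/99.
Target odds = 4.
Required Bayes factor = 4 ÷ (1/99) = 396.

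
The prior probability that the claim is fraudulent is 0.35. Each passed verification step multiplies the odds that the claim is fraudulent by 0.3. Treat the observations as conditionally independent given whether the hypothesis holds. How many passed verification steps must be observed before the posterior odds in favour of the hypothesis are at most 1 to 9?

2

Prior odds: 0.35 ÷ 0.65 = 7/13.
Likelihood ratio per passed verification step = 0.3.
Target odds = 1/9.
Need (7/13) × 0.3ⁿ ≤ 1/9, i.e. 0.3ⁿ ≤ 13/63.
0.3¹ = 0.3 is still above 13/63 but 0.3² = 0.09 is at or below it, so n = 2.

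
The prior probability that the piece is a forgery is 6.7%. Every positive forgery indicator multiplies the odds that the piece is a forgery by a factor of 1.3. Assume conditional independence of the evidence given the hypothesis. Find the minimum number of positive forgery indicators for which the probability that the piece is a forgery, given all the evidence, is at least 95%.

22

Prior odds: 0.067 ÷ 0.933 = 67/933.
Likelihood ratio per positive forgery indicator = 1.3.
Target odds: 0.95 ÷ 0.05 = 19.
Require 1.3ⁿ ≥ 19 ÷ (67/933) = 17727/67.
1.3²¹ ≈247.065 falls short of 17727/67 but 1.3²² ≈321.184 reaches it, so n = 22.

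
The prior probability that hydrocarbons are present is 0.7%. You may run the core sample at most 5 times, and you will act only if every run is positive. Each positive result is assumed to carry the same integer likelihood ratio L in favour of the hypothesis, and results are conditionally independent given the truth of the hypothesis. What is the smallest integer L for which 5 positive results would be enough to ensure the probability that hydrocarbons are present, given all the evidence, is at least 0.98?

6

Prior odds = 0.007/0.993 = 7/993.
Target odds = 0.98/0.02 = 49.
Need L⁵ ≥ 49 ÷ (7/993) = 6951.
5⁵ = 3125 < 6951 ≤ 7776 = 6⁵, so L = 6.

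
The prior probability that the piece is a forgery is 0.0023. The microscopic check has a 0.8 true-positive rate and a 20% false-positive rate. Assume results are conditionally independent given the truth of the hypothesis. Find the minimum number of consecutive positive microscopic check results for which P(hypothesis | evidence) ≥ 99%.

8

Prior odds = 0.0023/0.9977 = 23/9977.
Likelihood ratio of a positive result = 0.8/0.2 = 4.
Target odds: 0.99 ÷ 0.01 = 99.
Require 4ⁿ ≥ 99 ÷ (23/9977) = 987723/23.
4⁷ = 16384 falls short of 987723/23 but 4⁸ = 65536 reaches it, so n = 8.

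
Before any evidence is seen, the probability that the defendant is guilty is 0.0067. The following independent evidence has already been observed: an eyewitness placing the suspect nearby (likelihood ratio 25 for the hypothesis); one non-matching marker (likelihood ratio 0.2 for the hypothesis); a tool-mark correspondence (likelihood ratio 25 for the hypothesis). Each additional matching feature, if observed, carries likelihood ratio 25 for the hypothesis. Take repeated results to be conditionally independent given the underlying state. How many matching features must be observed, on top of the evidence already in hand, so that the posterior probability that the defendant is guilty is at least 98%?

Prior odds = 0.0067/0.9933 = 67/9933.
Combined Bayes factor of the evidence already in hand = 25 × 0.2 × 25 = 125.
Odds after that evidence = (67/9933) × 125 = 8375/9933.
Target odds = 0.98/0.02 = 49.
Need 25ⁿ ≥ 49 ÷ (8375/9933) = 486717/8375.
25¹ = 25 falls short of 486717/8375 but 25² = 625 reaches it, so n = 2.

2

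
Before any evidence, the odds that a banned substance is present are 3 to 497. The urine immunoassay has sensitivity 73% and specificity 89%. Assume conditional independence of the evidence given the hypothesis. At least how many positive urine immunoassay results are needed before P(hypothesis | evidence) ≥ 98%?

Prior odds = 3/497.
False-positive rate = 1 − 0.89 = 0.11; likelihood ratio of a positive = 0.73/0.11 = 73/11.
Target odds: 0.98 ÷ 0.02 = 49.
Require (73/11)ⁿ ≥ 49 ÷ (3/497) = 24353/3.
(73/11)⁴ = 28398241/14641 falls short of 24353/3 but (73/11)⁵ ≈12872.1 reaches it, so n = 5.

5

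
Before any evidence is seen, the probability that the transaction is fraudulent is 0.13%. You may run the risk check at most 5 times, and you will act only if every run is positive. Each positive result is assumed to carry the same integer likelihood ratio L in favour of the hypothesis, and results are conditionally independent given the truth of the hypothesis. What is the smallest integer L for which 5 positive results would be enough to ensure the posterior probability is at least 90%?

Prior odds = 0.0013/0.9987 = 13/9987.
Target odds = 0.9/0.1 = 9.
Need L⁵ ≥ 9 ÷ (13/9987) = 89883/13.
5⁵ = 3125 < 89883/13 ≤ 7776 = 6⁵, so L = 6.

6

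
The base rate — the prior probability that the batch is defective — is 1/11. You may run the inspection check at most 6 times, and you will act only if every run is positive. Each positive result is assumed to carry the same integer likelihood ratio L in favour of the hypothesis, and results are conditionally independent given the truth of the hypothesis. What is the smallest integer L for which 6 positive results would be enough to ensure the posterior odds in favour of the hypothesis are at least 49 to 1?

3

Prior odds = (1/11)/(10/11) = 0.1.
Target odds = 49.
Need L⁶ ≥ 49 ÷ 0.1 = 490.
2⁶ = 64 < 490 ≤ 729 = 3⁶, so L = 3.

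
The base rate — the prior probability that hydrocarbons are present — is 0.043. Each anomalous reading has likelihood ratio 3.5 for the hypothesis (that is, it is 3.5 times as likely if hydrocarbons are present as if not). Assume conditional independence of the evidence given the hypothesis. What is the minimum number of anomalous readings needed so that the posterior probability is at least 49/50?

Prior odds: 0.043 ÷ 0.957 = 43/957.
Likelihood ratio per anomalous reading = 3.5.
Target posterior odds = 0.98/0.02 = 49.
Require 3.5ⁿ ≥ 49 ÷ (43/957) = 46893/43.
3.5⁵ = 525.21875 falls short of 46893/43 but 3.5⁶ = 1838.265625 reaches it, so n = 6.

6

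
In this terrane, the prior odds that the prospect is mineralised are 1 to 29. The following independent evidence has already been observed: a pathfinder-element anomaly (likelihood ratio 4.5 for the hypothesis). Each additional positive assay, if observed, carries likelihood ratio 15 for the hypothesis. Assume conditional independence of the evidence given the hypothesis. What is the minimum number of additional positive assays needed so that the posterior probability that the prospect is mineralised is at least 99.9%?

Prior odds = 1/29.
Bayes factor of the evidence already in hand = 4.5.
Odds after that evidence = (1/29) × 4.5 = 9/58.
Target odds = 0.999/0.001 = 999.
Need 15ⁿ ≥ 999 ÷ (9/58) = 6438.
15³ = 3375 falls short of 6438 but 15⁴ = 50625 reaches it, so n = 4.

4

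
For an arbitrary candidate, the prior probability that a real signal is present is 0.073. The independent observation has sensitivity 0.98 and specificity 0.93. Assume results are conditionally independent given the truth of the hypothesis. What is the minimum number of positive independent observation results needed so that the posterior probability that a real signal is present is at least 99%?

3

Prior odds: 0.073 ÷ 0.927 = 73/927.
False-positive rate = 1 − 0.93 = 0.07; likelihood ratio of a positive = 0.98/0.07 = 14.
Target odds: 0.99 ÷ 0.01 = 99.
Need (73/927) × 14ⁿ ≥ 99, i.e. 14ⁿ ≥ 91773/73.
14² = 196 falls short of 91773/73 but 14³ = 2744 reaches it, so n = 3.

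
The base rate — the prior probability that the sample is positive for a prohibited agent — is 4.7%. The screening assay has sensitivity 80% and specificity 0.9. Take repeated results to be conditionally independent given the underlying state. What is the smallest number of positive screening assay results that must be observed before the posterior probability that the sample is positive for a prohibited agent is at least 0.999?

5

Prior odds = 0.047/0.953 = 47/953.
False-positive rate = 1 − 0.9 = 0.1; likelihood ratio of a positive = 0.8/0.1 = 8.
Target odds: 0.999 ÷ 0.001 = 999.
Require 8ⁿ ≥ 999 ÷ (47/953) = 952047/47.
8⁴ = 4096 falls short of 952047/47 but 8⁵ = 32768 reaches it, so n = 5.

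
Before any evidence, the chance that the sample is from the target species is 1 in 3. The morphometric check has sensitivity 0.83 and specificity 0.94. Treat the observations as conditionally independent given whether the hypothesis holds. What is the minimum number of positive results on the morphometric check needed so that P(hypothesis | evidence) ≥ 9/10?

Prior odds: (1/3) ÷ (2/3) = 0.5.
False-positive rate = 1 − 0.94 = 0.06; likelihood ratio of a positive = 0.83/0.06 = 83/6.
Target odds: 0.9 ÷ 0.1 = 9.
Require (83/6)ⁿ ≥ 9 ÷ 0.5 = 18.
(83/6)¹ = 83/6 falls short of 18 but (83/6)² = 6889/36 reaches it, so n = 2.

2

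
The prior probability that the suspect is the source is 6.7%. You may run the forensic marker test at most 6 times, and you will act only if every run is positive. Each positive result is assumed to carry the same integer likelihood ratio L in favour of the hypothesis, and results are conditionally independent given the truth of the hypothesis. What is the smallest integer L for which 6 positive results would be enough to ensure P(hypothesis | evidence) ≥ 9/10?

Prior odds = 0.067/0.933 = 67/933.
Target odds = 0.9/0.1 = 9.
Need L⁶ ≥ 9 ÷ (67/933) = 8397/67.
2⁶ = 64 < 8397/67 ≤ 729 = 3⁶, so L = 3.

3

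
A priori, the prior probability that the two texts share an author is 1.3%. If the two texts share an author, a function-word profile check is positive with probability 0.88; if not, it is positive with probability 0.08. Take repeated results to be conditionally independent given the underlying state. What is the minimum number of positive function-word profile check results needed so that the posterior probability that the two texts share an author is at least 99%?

Prior odds: 0.013 ÷ 0.987 = 13/987.
Likelihood ratio of a positive = 0.88/0.08 = 11.
Target posterior odds = 0.99/0.01 = 99.
Need (13/987) × 11ⁿ ≥ 99, i.e. 11ⁿ ≥ 97713/13.
11³ = 1331 falls short of 97713/13 but 11⁴ = 14641 reaches it, so n = 4.

4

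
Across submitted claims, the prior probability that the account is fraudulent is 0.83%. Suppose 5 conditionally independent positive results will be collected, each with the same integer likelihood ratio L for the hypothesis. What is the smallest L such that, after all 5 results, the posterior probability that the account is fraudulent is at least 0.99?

Prior odds = 0.0083/0.9917 = 83/9917.
Target odds = 0.99/0.01 = 99.
Need L⁵ ≥ 99 ÷ (83/9917) = 981783/83.
6⁵ = 7776 < 981783/83 ≤ 16807 = 7⁵, so L = 7.

7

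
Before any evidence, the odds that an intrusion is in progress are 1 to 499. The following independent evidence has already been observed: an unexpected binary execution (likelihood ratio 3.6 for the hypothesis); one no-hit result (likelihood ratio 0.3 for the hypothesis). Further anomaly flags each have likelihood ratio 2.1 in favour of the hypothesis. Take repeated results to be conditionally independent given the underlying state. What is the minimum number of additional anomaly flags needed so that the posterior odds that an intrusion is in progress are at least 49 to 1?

14

Prior odds = 1/499.
Combined Bayes factor of the evidence already in hand = 3.6 × 0.3 = 1.08.
Odds after that evidence = (1/499) × 1.08 = 27/12475.
Target odds = 49.
Need 2.1ⁿ ≥ 49 ÷ (27/12475) = 611275/27.
2.1¹³ ≈15447.2 falls short of 611275/27 but 2.1¹⁴ ≈32439.2 reaches it, so n = 14.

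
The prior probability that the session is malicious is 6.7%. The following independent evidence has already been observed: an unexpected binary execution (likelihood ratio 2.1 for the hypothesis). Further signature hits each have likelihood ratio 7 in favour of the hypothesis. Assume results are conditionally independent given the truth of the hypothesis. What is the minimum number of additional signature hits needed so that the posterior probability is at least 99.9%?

5

Prior odds = 0.067/0.933 = 67/933.
Bayes factor of the evidence already in hand = 2.1.
Odds after that evidence = (67/933) × 2.1 = 469/3110.
Target odds = 0.999/0.001 = 999.
Need 7ⁿ ≥ 999 ÷ (469/3110) = 3106890/469.
7⁴ = 2401 falls short of 3106890/469 but 7⁵ = 16807 reaches it, so n = 5.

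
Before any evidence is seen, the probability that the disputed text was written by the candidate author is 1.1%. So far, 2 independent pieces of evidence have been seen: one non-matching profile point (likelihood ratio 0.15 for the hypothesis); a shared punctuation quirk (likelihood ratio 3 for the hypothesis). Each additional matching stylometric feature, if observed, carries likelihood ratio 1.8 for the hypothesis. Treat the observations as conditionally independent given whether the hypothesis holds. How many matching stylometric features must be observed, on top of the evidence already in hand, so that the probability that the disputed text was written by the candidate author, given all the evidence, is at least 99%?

Prior odds = 0.011/0.989 = 11/989.
Combined Bayes factor of the evidence already in hand = 0.15 × 3 = 0.45.
Odds after that evidence = (11/989) × 0.45 = 99/19780.
Target odds = 0.99/0.01 = 99.
Need 1.8ⁿ ≥ 99 ÷ (99/19780) = 19780.
1.8¹⁶ ≈12144 falls short of 19780 but 1.8¹⁷ ≈21859.1 reaches it, so n = 17.

17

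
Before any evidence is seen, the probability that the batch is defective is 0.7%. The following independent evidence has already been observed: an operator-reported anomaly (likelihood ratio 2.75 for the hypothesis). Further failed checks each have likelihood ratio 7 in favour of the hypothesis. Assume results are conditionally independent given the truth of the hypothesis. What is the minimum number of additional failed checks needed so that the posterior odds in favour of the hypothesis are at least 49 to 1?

Prior odds = 0.007/0.993 = 7/993.
Bayes factor of the evidence already in hand = 2.75.
Odds after that evidence = (7/993) × 2.75 = 77/3972.
Target odds = 49.
Need 7ⁿ ≥ 49 ÷ (77/3972) = 27804/11.
7⁴ = 2401 falls short of 27804/11 but 7⁵ = 16807 reaches it, so n = 5.

5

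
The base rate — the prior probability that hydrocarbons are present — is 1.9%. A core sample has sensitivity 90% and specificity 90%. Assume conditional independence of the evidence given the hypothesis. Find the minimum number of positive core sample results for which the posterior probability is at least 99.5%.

Prior odds: 0.019 ÷ 0.981 = 19/981.
False-positive rate = 1 − 0.9 = 0.1; likelihood ratio of a positive = 0.9/0.1 = 9.
Target posterior odds = 0.995/0.005 = 199.
Need (19/981) × 9ⁿ ≥ 199, i.e. 9ⁿ ≥ 195219/19.
9⁴ = 6561 falls short of 195219/19 but 9⁵ = 59049 reaches it, so n = 5.

5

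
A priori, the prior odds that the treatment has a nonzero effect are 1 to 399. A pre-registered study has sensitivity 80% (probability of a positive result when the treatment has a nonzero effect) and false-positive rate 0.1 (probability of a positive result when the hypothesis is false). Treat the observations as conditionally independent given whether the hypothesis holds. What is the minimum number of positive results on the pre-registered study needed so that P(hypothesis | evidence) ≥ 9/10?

4

Prior odds = 1/399.
Likelihood ratio of a positive result = 0.8/0.1 = 8.
Target posterior odds = 0.9/0.1 = 9.
Need (1/399) × 8ⁿ ≥ 9, i.e. 8ⁿ ≥ 3591.
8³ = 512 falls short of 3591 but 8⁴ = 4096 reaches it, so n = 4.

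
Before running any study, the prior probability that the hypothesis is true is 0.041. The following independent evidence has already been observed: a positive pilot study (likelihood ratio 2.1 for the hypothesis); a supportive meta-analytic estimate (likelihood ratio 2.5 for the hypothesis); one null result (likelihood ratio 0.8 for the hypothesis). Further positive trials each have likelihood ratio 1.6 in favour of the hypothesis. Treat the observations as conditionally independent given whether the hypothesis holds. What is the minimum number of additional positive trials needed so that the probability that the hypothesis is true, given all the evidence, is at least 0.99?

Prior odds = 0.041/0.959 = 41/959.
Combined Bayes factor of the evidence already in hand = 2.1 × 2.5 × 0.8 = 4.2.
Odds after that evidence = (41/959) × 4.2 = 123/685.
Target odds = 0.99/0.01 = 99.
Need 1.6ⁿ ≥ 99 ÷ (123/685) = 22605/41.
1.6¹³ ≈450.36 falls short of 22605/41 but 1.6¹⁴ ≈720.576 reaches it, so n = 14.

14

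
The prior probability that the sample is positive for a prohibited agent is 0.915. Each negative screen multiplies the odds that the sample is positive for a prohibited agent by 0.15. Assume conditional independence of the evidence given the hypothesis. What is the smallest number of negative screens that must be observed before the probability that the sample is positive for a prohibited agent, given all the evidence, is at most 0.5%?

Prior odds = 0.915/0.085 = 183/17.
Likelihood ratio per negative screen = 0.15.
Target posterior odds = 0.005/0.995 = 1/199.
Require 0.15ⁿ ≤ 1/199 ÷ (183/17) = 17/36417.
0.15⁴ = 81/160000 is still above 17/36417 but 0.15⁵ = 243/3200000 is at or below it, so n = 5.

5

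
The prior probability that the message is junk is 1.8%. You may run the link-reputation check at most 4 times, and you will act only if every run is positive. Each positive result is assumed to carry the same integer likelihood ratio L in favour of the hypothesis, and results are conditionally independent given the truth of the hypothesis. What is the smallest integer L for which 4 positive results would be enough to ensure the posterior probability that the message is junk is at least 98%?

Prior odds = 0.018/0.982 = 9/491.
Target odds = 0.98/0.02 = 49.
Need L⁴ ≥ 49 ÷ (9/491) = 24059/9.
7⁴ = 2401 < 24059/9 ≤ 4096 = 8⁴, so L = 8.

8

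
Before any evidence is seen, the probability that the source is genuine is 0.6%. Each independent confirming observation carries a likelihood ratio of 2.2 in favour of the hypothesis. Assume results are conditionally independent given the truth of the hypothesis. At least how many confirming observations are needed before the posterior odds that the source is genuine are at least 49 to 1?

Prior odds: 0.006 ÷ 0.994 = 3/497.
Likelihood ratio per confirming observation = 2.2.
Target odds = 49.
Require 2.2ⁿ ≥ 49 ÷ (3/497) = 24353/3.
2.2¹¹ ≈5843.18 falls short of 24353/3 but 2.2¹² ≈12855 reaches it, so n = 12.

12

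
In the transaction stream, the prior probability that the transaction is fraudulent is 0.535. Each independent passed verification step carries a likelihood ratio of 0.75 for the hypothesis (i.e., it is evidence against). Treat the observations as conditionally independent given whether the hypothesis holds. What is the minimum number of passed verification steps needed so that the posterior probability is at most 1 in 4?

Prior odds = 0.535/0.465 = 107/93.
Likelihood ratio per passed verification step = 0.75.
Target odds: 0.25 ÷ 0.75 = 1/3.
Require 0.75ⁿ ≤ 1/3 ÷ (107/93) = 31/107.
0.75⁴ = 0.31640625 is still above 31/107 but 0.75⁵ = 243/1024 is at or below it, so n = 5.

5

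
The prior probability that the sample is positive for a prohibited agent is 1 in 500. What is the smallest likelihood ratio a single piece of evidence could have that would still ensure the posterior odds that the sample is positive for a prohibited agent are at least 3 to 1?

1497

Prior odds = 0.002/0.998 = 1/499.
Target odds = 3.
Required Bayes factor = 3 ÷ (1/499) = 1497.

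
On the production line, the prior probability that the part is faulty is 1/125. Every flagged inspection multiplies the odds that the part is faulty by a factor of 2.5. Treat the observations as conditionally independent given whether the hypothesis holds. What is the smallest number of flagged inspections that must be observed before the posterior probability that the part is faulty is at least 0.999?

13

Prior odds = 0.008/0.992 = 1/124.
Likelihood ratio per flagged inspection = 2.5.
Target odds: 0.999 ÷ 0.001 = 999.
Require 2.5ⁿ ≥ 999 ÷ (1/124) = 123876.
2.5¹² = 244140625/4096 falls short of 123876 but 2.5¹³ ≈149012 reaches it, so n = 13.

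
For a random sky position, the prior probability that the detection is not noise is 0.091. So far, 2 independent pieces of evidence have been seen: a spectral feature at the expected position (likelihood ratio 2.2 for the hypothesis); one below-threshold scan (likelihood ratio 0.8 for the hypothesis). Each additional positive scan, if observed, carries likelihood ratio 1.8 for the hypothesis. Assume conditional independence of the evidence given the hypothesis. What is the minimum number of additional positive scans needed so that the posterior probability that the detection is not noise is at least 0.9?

7

Prior odds = 0.091/0.909 = 91/909.
Combined Bayes factor of the evidence already in hand = 2.2 × 0.8 = 1.76.
Odds after that evidence = (91/909) × 1.76 = 4004/22725.
Target odds = 0.9/0.1 = 9.
Need 1.8ⁿ ≥ 9 ÷ (4004/22725) = 204525/4004.
1.8⁶ = 531441/15625 falls short of 204525/4004 but 1.8⁷ = 4782969/78125 reaches it, so n = 7.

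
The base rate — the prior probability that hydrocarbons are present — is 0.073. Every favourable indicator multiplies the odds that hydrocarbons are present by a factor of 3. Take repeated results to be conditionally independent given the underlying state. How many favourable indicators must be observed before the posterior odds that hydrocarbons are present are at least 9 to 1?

5

Prior odds: 0.073 ÷ 0.927 = 73/927.
Likelihood ratio per favourable indicator = 3.
Target odds = 9.
Need (73/927) × 3ⁿ ≥ 9, i.e. 3ⁿ ≥ 8343/73.
3⁴ = 81 falls short of 8343/73 but 3⁵ = 243 reaches it, so n = 5.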